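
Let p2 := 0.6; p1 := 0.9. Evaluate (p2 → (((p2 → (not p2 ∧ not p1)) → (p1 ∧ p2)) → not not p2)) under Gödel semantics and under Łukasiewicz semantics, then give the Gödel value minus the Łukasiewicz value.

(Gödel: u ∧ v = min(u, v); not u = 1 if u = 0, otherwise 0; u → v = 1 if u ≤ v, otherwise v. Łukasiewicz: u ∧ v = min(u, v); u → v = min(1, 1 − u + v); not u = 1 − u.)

0.00

Gödel evaluation:
  not p2: Gödel ¬ of 0.6 = 0 (operand ≠ 0)
  not p1: Gödel ¬ of 0.9 = 0 (operand ≠ 0)
  (not p2 ∧ not p1) = min(0, 0) = 0
  (p2 → (not p2 ∧ not p1)): 0.6 > 0, so result = 0
  (p1 ∧ p2) = min(0.9, 0.6) = 0.6
  ((p2 → (not p2 ∧ not p1)) → (p1 ∧ p2)): 0 ≤ 0.6, so result = 1
  not p2: Gödel ¬ of 0.6 = 0 (operand ≠ 0)
  not not p2: Gödel ¬ of 0 = 1 (operand is 0)
  (((p2 → (not p2 ∧ not p1)) → (p1 ∧ p2)) → not not p2): 1 ≤ 1, so result = 1
  (p2 → (((p2 → (not p2 ∧ not p1)) → (p1 ∧ p2)) → not not p2)): 0.6 ≤ 1, so result = 1
  Gödel value = 1
Łukasiewicz evaluation:
  not p2: Łukasiewicz ¬ gives 1 − 0.6 = 0.4
  not p1: Łukasiewicz ¬ gives 1 − 0.9 = 0.1
  (not p2 ∧ not p1) = min(0.4, 0.1) = 0.1
  (p2 → (not p2 ∧ not p1)): min(1, 1 − 0.6 + 0.1) = 0.5
  (p1 ∧ p2) = min(0.9, 0.6) = 0.6
  ((p2 → (not p2 ∧ not p1)) → (p1 ∧ p2)): min(1, 1 − 0.5 + 0.6) = 1
  not p2: Łukasiewicz ¬ gives 1 − 0.6 = 0.4
  not not p2: Łukasiewicz ¬ gives 1 − 0.4 = 0.6
  (((p2 → (not p2 ∧ not p1)) → (p1 ∧ p2)) → not not p2): min(1, 1 − 1 + 0.6) = 0.6
  (p2 → (((p2 → (not p2 ∧ not p1)) → (p1 ∧ p2)) → not not p2)): min(1, 1 − 0.6 + 0.6) = 1
  Łukasiewicz value = 1
Difference: 1 − 1 = 0.00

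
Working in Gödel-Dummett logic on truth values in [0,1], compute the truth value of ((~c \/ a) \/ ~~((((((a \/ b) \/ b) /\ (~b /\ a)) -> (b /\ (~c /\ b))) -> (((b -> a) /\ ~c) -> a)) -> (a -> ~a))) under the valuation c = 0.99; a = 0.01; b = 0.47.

0.01

~c: Gödel ¬ of 0.99 = 0 (operand ≠ 0)
(~c \/ a) = max(0, 0.01) = 0.01
(a \/ b) = max(0.01, 0.47) = 0.47
((a \/ b) \/ b) = max(0.47, 0.47) = 0.47
~b: Gödel ¬ of 0.47 = 0 (operand ≠ 0)
(~b /\ a) = min(0, 0.01) = 0
(((a \/ b) \/ b) /\ (~b /\ a)) = min(0.47, 0) = 0
~c: Gödel ¬ of 0.99 = 0 (operand ≠ 0)
(~c /\ b) = min(0, 0.47) = 0
(b /\ (~c /\ b)) = min(0.47, 0) = 0
((((a \/ b) \/ b) /\ (~b /\ a)) -> (b /\ (~c /\ b))): 0 ≤ 0, so result = 1
(b -> a): 0.47 > 0.01, so result = 0.01
~c: Gödel ¬ of 0.99 = 0 (operand ≠ 0)
((b -> a) /\ ~c) = min(0.01, 0) = 0
(((b -> a) /\ ~c) -> a): 0 ≤ 0.01, so result = 1
(((((a \/ b) \/ b) /\ (~b /\ a)) -> (b /\ (~c /\ b))) -> (((b -> a) /\ ~c) -> a)): 1 ≤ 1, so result = 1
~a: Gödel ¬ of 0.01 = 0 (operand ≠ 0)
(a -> ~a): 0.01 > 0, so result = 0
((((((a \/ b) \/ b) /\ (~b /\ a)) -> (b /\ (~c /\ b))) -> (((b -> a) /\ ~c) -> a)) -> (a -> ~a)): 1 > 0, so result = 0
~((((((a \/ b) \/ b) /\ (~b /\ a)) -> (b /\ (~c /\ b))) -> (((b -> a) /\ ~c) -> a)) -> (a -> ~a)): Gödel ¬ of 0 = 1 (operand is 0)
~~((((((a \/ b) \/ b) /\ (~b /\ a)) -> (b /\ (~c /\ b))) -> (((b -> a) /\ ~c) -> a)) -> (a -> ~a)): Gödel ¬ of 1 = 0 (operand ≠ 0)
((~c \/ a) \/ ~~((((((a \/ b) \/ b) /\ (~b /\ a)) -> (b /\ (~c /\ b))) -> (((b -> a) /\ ~c) -> a)) -> (a -> ~a))) = max(0.01, 0) = 0.01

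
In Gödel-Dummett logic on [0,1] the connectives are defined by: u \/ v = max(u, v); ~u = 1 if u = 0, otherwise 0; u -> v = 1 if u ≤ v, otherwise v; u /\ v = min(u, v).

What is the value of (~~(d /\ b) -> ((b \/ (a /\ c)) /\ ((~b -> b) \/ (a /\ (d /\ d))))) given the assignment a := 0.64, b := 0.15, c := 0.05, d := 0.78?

0.15

(d /\ b) = min(0.78, 0.15) = 0.15
~(d /\ b): Gödel ¬ of 0.15 = 0 (operand ≠ 0)
~~(d /\ b): Gödel ¬ of 0 = 1 (operand is 0)
(a /\ c) = min(0.64, 0.05) = 0.05
(b \/ (a /\ c)) = max(0.15, 0.05) = 0.15
~b: Gödel ¬ of 0.15 = 0 (operand ≠ 0)
(~b -> b): 0 ≤ 0.15, so result = 1
(d /\ d) = min(0.78, 0.78) = 0.78
(a /\ (d /\ d)) = min(0.64, 0.78) = 0.64
((~b -> b) \/ (a /\ (d /\ d))) = max(1, 0.64) = 1
((b \/ (a /\ c)) /\ ((~b -> b) \/ (a /\ (d /\ d)))) = min(0.15, 1) = 0.15
(~~(d /\ b) -> ((b \/ (a /\ c)) /\ ((~b -> b) \/ (a /\ (d /\ d))))): 1 > 0.15, so result = 0.15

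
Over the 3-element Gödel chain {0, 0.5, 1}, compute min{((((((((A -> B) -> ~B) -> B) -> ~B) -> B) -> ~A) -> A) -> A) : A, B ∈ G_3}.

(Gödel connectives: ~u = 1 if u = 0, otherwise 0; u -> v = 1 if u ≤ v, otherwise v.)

0.50

The minimum is attained at A = 0.5, B = 0.5:
  (A -> B): 0.5 ≤ 0.5, so result = 1
  ~B: Gödel ¬ of 0.5 = 0 (operand ≠ 0)
  ((A -> B) -> ~B): 1 > 0, so result = 0
  (((A -> B) -> ~B) -> B): 0 ≤ 0.5, so result = 1
  ~B: Gödel ¬ of 0.5 = 0 (operand ≠ 0)
  ((((A -> B) -> ~B) -> B) -> ~B): 1 > 0, so result = 0
  (((((A -> B) -> ~B) -> B) -> ~B) -> B): 0 ≤ 0.5, so result = 1
  ~A: Gödel ¬ of 0.5 = 0 (operand ≠ 0)
  ((((((A -> B) -> ~B) -> B) -> ~B) -> B) -> ~A): 1 > 0, so result = 0
  (((((((A -> B) -> ~B) -> B) -> ~B) -> B) -> ~A) -> A): 0 ≤ 0.5, so result = 1
  ((((((((A -> B) -> ~B) -> B) -> ~B) -> B) -> ~A) -> A) -> A): 1 > 0.5, so result = 0.5
Checking all 9 assignments confirms none give a value below 0.50.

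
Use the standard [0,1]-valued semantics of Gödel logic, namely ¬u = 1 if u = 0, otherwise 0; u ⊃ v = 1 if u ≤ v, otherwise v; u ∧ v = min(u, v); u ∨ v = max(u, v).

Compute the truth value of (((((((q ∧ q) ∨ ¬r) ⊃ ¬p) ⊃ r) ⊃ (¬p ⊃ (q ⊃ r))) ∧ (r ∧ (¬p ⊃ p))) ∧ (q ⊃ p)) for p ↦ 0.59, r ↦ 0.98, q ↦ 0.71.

0.59

(q ∧ q) = min(0.71, 0.71) = 0.71
¬r: Gödel ¬ of 0.98 = 0 (operand ≠ 0)
((q ∧ q) ∨ ¬r) = max(0.71, 0) = 0.71
¬p: Gödel ¬ of 0.59 = 0 (operand ≠ 0)
(((q ∧ q) ∨ ¬r) ⊃ ¬p): 0.71 > 0, so result = 0
((((q ∧ q) ∨ ¬r) ⊃ ¬p) ⊃ r): 0 ≤ 0.98, so result = 1
¬p: Gödel ¬ of 0.59 = 0 (operand ≠ 0)
(q ⊃ r): 0.71 ≤ 0.98, so result = 1
(¬p ⊃ (q ⊃ r)): 0 ≤ 1, so result = 1
(((((q ∧ q) ∨ ¬r) ⊃ ¬p) ⊃ r) ⊃ (¬p ⊃ (q ⊃ r))): 1 ≤ 1, so result = 1
¬p: Gödel ¬ of 0.59 = 0 (operand ≠ 0)
(¬p ⊃ p): 0 ≤ 0.59, so result = 1
(r ∧ (¬p ⊃ p)) = min(0.98, 1) = 0.98
((((((q ∧ q) ∨ ¬r) ⊃ ¬p) ⊃ r) ⊃ (¬p ⊃ (q ⊃ r))) ∧ (r ∧ (¬p ⊃ p))) = min(1, 0.98) = 0.98
(q ⊃ p): 0.71 > 0.59, so result = 0.59
(((((((q ∧ q) ∨ ¬r) ⊃ ¬p) ⊃ r) ⊃ (¬p ⊃ (q ⊃ r))) ∧ (r ∧ (¬p ⊃ p))) ∧ (q ⊃ p)) = min(0.98, 0.59) = 0.59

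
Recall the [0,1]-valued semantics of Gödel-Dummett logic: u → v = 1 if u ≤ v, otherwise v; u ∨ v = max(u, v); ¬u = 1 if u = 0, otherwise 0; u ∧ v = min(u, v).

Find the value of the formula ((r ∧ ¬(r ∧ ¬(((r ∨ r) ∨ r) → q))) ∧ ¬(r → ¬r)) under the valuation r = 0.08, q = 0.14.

0.08

(r ∨ r) = max(0.08, 0.08) = 0.08
((r ∨ r) ∨ r) = max(0.08, 0.08) = 0.08
(((r ∨ r) ∨ r) → q): 0.08 ≤ 0.14, so result = 1
¬(((r ∨ r) ∨ r) → q): Gödel ¬ of 1 = 0 (operand ≠ 0)
(r ∧ ¬(((r ∨ r) ∨ r) → q)) = min(0.08, 0) = 0
¬(r ∧ ¬(((r ∨ r) ∨ r) → q)): Gödel ¬ of 0 = 1 (operand is 0)
(r ∧ ¬(r ∧ ¬(((r ∨ r) ∨ r) → q))) = min(0.08, 1) = 0.08
¬r: Gödel ¬ of 0.08 = 0 (operand ≠ 0)
(r → ¬r): 0.08 > 0, so result = 0
¬(r → ¬r): Gödel ¬ of 0 = 1 (operand is 0)
((r ∧ ¬(r ∧ ¬(((r ∨ r) ∨ r) → q))) ∧ ¬(r → ¬r)) = min(0.08, 1) = 0.08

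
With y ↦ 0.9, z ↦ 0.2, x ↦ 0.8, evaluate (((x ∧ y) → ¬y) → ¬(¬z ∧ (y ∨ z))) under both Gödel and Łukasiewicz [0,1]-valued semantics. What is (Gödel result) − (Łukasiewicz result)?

0.10

Gödel evaluation:
  (x ∧ y) = min(0.8, 0.9) = 0.8
  ¬y: Gödel ¬ of 0.9 = 0 (operand ≠ 0)
  ((x ∧ y) → ¬y): 0.8 > 0, so result = 0
  ¬z: Gödel ¬ of 0.2 = 0 (operand ≠ 0)
  (y ∨ z) = max(0.9, 0.2) = 0.9
  (¬z ∧ (y ∨ z)) = min(0, 0.9) = 0
  ¬(¬z ∧ (y ∨ z)): Gödel ¬ of 0 = 1 (operand is 0)
  (((x ∧ y) → ¬y) → ¬(¬z ∧ (y ∨ z))): 0 ≤ 1, so result = 1
  Gödel value = 1
Łukasiewicz evaluation:
  (x ∧ y) = min(0.8, 0.9) = 0.8
  ¬y: Łukasiewicz ¬ gives 1 − 0.9 = 0.1
  ((x ∧ y) → ¬y): min(1, 1 − 0.8 + 0.1) = 0.3
  ¬z: Łukasiewicz ¬ gives 1 − 0.2 = 0.8
  (y ∨ z) = max(0.9, 0.2) = 0.9
  (¬z ∧ (y ∨ z)) = min(0.8, 0.9) = 0.8
  ¬(¬z ∧ (y ∨ z)): Łukasiewicz ¬ gives 1 − 0.8 = 0.2
  (((x ∧ y) → ¬y) → ¬(¬z ∧ (y ∨ z))): min(1, 1 − 0.3 + 0.2) = 0.9
  Łukasiewicz value = 0.9
Difference: 1 − 0.9 = 0.10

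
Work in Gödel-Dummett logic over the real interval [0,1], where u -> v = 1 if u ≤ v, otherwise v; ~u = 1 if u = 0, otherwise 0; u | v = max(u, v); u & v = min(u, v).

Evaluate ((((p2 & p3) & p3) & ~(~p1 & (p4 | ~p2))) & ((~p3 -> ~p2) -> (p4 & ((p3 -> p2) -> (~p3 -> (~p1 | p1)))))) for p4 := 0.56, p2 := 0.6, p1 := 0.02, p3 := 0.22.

(p2 & p3) = min(0.6, 0.22) = 0.22
((p2 & p3) & p3) = min(0.22, 0.22) = 0.22
~p1: Gödel ¬ of 0.02 = 0 (operand ≠ 0)
~p2: Gödel ¬ of 0.6 = 0 (operand ≠ 0)
(p4 | ~p2) = max(0.56, 0) = 0.56
(~p1 & (p4 | ~p2)) = min(0, 0.56) = 0
~(~p1 & (p4 | ~p2)): Gödel ¬ of 0 = 1 (operand is 0)
(((p2 & p3) & p3) & ~(~p1 & (p4 | ~p2))) = min(0.22, 1) = 0.22
~p3: Gödel ¬ of 0.22 = 0 (operand ≠ 0)
~p2: Gödel ¬ of 0.6 = 0 (operand ≠ 0)
(~p3 -> ~p2): 0 ≤ 0, so result = 1
(p3 -> p2): 0.22 ≤ 0.6, so result = 1
~p3: Gödel ¬ of 0.22 = 0 (operand ≠ 0)
~p1: Gödel ¬ of 0.02 = 0 (operand ≠ 0)
(~p1 | p1) = max(0, 0.02) = 0.02
(~p3 -> (~p1 | p1)): 0 ≤ 0.02, so result = 1
((p3 -> p2) -> (~p3 -> (~p1 | p1))): 1 ≤ 1, so result = 1
(p4 & ((p3 -> p2) -> (~p3 -> (~p1 | p1)))) = min(0.56, 1) = 0.56
((~p3 -> ~p2) -> (p4 & ((p3 -> p2) -> (~p3 -> (~p1 | p1))))): 1 > 0.56, so result = 0.56
((((p2 & p3) & p3) & ~(~p1 & (p4 | ~p2))) & ((~p3 -> ~p2) -> (p4 & ((p3 -> p2) -> (~p3 -> (~p1 | p1)))))) = min(0.22, 0.56) = 0.22

0.22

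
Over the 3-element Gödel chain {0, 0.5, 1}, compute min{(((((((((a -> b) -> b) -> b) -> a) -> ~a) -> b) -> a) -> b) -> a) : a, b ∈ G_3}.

0.00

The minimum is attained at a = 0, b = 0.5:
  (a -> b): 0 ≤ 0.5, so result = 1
  ((a -> b) -> b): 1 > 0.5, so result = 0.5
  (((a -> b) -> b) -> b): 0.5 ≤ 0.5, so result = 1
  ((((a -> b) -> b) -> b) -> a): 1 > 0, so result = 0
  ~a: Gödel ¬ of 0 = 1 (operand is 0)
  (((((a -> b) -> b) -> b) -> a) -> ~a): 0 ≤ 1, so result = 1
  ((((((a -> b) -> b) -> b) -> a) -> ~a) -> b): 1 > 0.5, so result = 0.5
  (((((((a -> b) -> b) -> b) -> a) -> ~a) -> b) -> a): 0.5 > 0, so result = 0
  ((((((((a -> b) -> b) -> b) -> a) -> ~a) -> b) -> a) -> b): 0 ≤ 0.5, so result = 1
  (((((((((a -> b) -> b) -> b) -> a) -> ~a) -> b) -> a) -> b) -> a): 1 > 0, so result = 0
Checking all 9 assignments confirms none give a value below 0.00.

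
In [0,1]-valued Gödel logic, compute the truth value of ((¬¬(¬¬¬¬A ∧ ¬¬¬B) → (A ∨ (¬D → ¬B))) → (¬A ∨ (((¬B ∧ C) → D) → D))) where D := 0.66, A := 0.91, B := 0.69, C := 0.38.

0.66

¬A: Gödel ¬ of 0.91 = 0 (operand ≠ 0)
¬¬A: Gödel ¬ of 0 = 1 (operand is 0)
¬¬¬A: Gödel ¬ of 1 = 0 (operand ≠ 0)
¬¬¬¬A: Gödel ¬ of 0 = 1 (operand is 0)
¬B: Gödel ¬ of 0.69 = 0 (operand ≠ 0)
¬¬B: Gödel ¬ of 0 = 1 (operand is 0)
¬¬¬B: Gödel ¬ of 1 = 0 (operand ≠ 0)
(¬¬¬¬A ∧ ¬¬¬B) = min(1, 0) = 0
¬(¬¬¬¬A ∧ ¬¬¬B): Gödel ¬ of 0 = 1 (operand is 0)
¬¬(¬¬¬¬A ∧ ¬¬¬B): Gödel ¬ of 1 = 0 (operand ≠ 0)
¬D: Gödel ¬ of 0.66 = 0 (operand ≠ 0)
¬B: Gödel ¬ of 0.69 = 0 (operand ≠ 0)
(¬D → ¬B): 0 ≤ 0, so result = 1
(A ∨ (¬D → ¬B)) = max(0.91, 1) = 1
(¬¬(¬¬¬¬A ∧ ¬¬¬B) → (A ∨ (¬D → ¬B))): 0 ≤ 1, so result = 1
¬A: Gödel ¬ of 0.91 = 0 (operand ≠ 0)
¬B: Gödel ¬ of 0.69 = 0 (operand ≠ 0)
(¬B ∧ C) = min(0, 0.38) = 0
((¬B ∧ C) → D): 0 ≤ 0.66, so result = 1
(((¬B ∧ C) → D) → D): 1 > 0.66, so result = 0.66
(¬A ∨ (((¬B ∧ C) → D) → D)) = max(0, 0.66) = 0.66
((¬¬(¬¬¬¬A ∧ ¬¬¬B) → (A ∨ (¬D → ¬B))) → (¬A ∨ (((¬B ∧ C) → D) → D))): 1 > 0.66, so result = 0.66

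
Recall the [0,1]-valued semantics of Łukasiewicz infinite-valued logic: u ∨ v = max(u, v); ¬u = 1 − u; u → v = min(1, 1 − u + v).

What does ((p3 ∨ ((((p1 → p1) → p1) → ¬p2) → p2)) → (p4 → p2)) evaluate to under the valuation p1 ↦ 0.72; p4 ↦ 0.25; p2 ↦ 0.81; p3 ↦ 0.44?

1.00

(p1 → p1): min(1, 1 − 0.72 + 0.72) = 1
((p1 → p1) → p1): min(1, 1 − 1 + 0.72) = 0.72
¬p2: Łukasiewicz ¬ gives 1 − 0.81 = 0.19
(((p1 → p1) → p1) → ¬p2): min(1, 1 − 0.72 + 0.19) = 0.47
((((p1 → p1) → p1) → ¬p2) → p2): min(1, 1 − 0.47 + 0.81) = 1
(p3 ∨ ((((p1 → p1) → p1) → ¬p2) → p2)) = max(0.44, 1) = 1
(p4 → p2): min(1, 1 − 0.25 + 0.81) = 1
((p3 ∨ ((((p1 → p1) → p1) → ¬p2) → p2)) → (p4 → p2)): min(1, 1 − 1 + 1) = 1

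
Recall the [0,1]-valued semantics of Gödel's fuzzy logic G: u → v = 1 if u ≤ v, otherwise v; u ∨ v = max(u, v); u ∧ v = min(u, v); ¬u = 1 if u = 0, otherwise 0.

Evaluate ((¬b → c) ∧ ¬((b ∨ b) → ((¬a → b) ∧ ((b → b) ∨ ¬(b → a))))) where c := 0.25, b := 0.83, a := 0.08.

¬b: Gödel ¬ of 0.83 = 0 (operand ≠ 0)
(¬b → c): 0 ≤ 0.25, so result = 1
(b ∨ b) = max(0.83, 0.83) = 0.83
¬a: Gödel ¬ of 0.08 = 0 (operand ≠ 0)
(¬a → b): 0 ≤ 0.83, so result = 1
(b → b): 0.83 ≤ 0.83, so result = 1
(b → a): 0.83 > 0.08, so result = 0.08
¬(b → a): Gödel ¬ of 0.08 = 0 (operand ≠ 0)
((b → b) ∨ ¬(b → a)) = max(1, 0) = 1
((¬a → b) ∧ ((b → b) ∨ ¬(b → a))) = min(1, 1) = 1
((b ∨ b) → ((¬a → b) ∧ ((b → b) ∨ ¬(b → a)))): 0.83 ≤ 1, so result = 1
¬((b ∨ b) → ((¬a → b) ∧ ((b → b) ∨ ¬(b → a)))): Gödel ¬ of 1 = 0 (operand ≠ 0)
((¬b → c) ∧ ¬((b ∨ b) → ((¬a → b) ∧ ((b → b) ∨ ¬(b → a))))) = min(1, 0) = 0

0.00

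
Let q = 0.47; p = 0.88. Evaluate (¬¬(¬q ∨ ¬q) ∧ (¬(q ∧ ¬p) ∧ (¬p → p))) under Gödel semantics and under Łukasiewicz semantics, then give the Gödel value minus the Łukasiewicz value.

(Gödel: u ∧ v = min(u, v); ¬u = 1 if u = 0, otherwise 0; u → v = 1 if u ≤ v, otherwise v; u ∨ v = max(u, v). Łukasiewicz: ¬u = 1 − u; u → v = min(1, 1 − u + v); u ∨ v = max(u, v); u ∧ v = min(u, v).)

Gödel evaluation:
  ¬q: Gödel ¬ of 0.47 = 0 (operand ≠ 0)
  ¬q: Gödel ¬ of 0.47 = 0 (operand ≠ 0)
  (¬q ∨ ¬q) = max(0, 0) = 0
  ¬(¬q ∨ ¬q): Gödel ¬ of 0 = 1 (operand is 0)
  ¬¬(¬q ∨ ¬q): Gödel ¬ of 1 = 0 (operand ≠ 0)
  ¬p: Gödel ¬ of 0.88 = 0 (operand ≠ 0)
  (q ∧ ¬p) = min(0.47, 0) = 0
  ¬(q ∧ ¬p): Gödel ¬ of 0 = 1 (operand is 0)
  ¬p: Gödel ¬ of 0.88 = 0 (operand ≠ 0)
  (¬p → p): 0 ≤ 0.88, so result = 1
  (¬(q ∧ ¬p) ∧ (¬p → p)) = min(1, 1) = 1
  (¬¬(¬q ∨ ¬q) ∧ (¬(q ∧ ¬p) ∧ (¬p → p))) = min(0, 1) = 0
  Gödel value = 0
Łukasiewicz evaluation:
  ¬q: Łukasiewicz ¬ gives 1 − 0.47 = 0.53
  ¬q: Łukasiewicz ¬ gives 1 − 0.47 = 0.53
  (¬q ∨ ¬q) = max(0.53, 0.53) = 0.53
  ¬(¬q ∨ ¬q): Łukasiewicz ¬ gives 1 − 0.53 = 0.47
  ¬¬(¬q ∨ ¬q): Łukasiewicz ¬ gives 1 − 0.47 = 0.53
  ¬p: Łukasiewicz ¬ gives 1 − 0.88 = 0.12
  (q ∧ ¬p) = min(0.47, 0.12) = 0.12
  ¬(q ∧ ¬p): Łukasiewicz ¬ gives 1 − 0.12 = 0.88
  ¬p: Łukasiewicz ¬ gives 1 − 0.88 = 0.12
  (¬p → p): min(1, 1 − 0.12 + 0.88) = 1
  (¬(q ∧ ¬p) ∧ (¬p → p)) = min(0.88, 1) = 0.88
  (¬¬(¬q ∨ ¬q) ∧ (¬(q ∧ ¬p) ∧ (¬p → p))) = min(0.53, 0.88) = 0.53
  Łukasiewicz value = 0.53
Difference: 0 − 0.53 = -0.53

-0.53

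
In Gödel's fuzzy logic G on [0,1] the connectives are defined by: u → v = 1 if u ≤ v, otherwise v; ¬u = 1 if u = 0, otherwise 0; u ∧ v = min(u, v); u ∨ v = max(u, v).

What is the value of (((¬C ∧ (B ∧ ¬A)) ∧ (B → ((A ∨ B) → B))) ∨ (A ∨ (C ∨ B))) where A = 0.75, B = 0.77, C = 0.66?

0.77

¬C: Gödel ¬ of 0.66 = 0 (operand ≠ 0)
¬A: Gödel ¬ of 0.75 = 0 (operand ≠ 0)
(B ∧ ¬A) = min(0.77, 0) = 0
(¬C ∧ (B ∧ ¬A)) = min(0, 0) = 0
(A ∨ B) = max(0.75, 0.77) = 0.77
((A ∨ B) → B): 0.77 ≤ 0.77, so result = 1
(B → ((A ∨ B) → B)): 0.77 ≤ 1, so result = 1
((¬C ∧ (B ∧ ¬A)) ∧ (B → ((A ∨ B) → B))) = min(0, 1) = 0
(C ∨ B) = max(0.66, 0.77) = 0.77
(A ∨ (C ∨ B)) = max(0.75, 0.77) = 0.77
(((¬C ∧ (B ∧ ¬A)) ∧ (B → ((A ∨ B) → B))) ∨ (A ∨ (C ∨ B))) = max(0, 0.77) = 0.77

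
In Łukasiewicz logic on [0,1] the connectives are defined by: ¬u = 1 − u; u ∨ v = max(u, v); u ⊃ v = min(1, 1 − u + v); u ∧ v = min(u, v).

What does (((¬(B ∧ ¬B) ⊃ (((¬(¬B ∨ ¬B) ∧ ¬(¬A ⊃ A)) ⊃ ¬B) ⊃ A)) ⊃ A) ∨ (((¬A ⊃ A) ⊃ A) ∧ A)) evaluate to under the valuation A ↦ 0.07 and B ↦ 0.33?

¬B: Łukasiewicz ¬ gives 1 − 0.33 = 0.67
(B ∧ ¬B) = min(0.33, 0.67) = 0.33
¬(B ∧ ¬B): Łukasiewicz ¬ gives 1 − 0.33 = 0.67
¬B: Łukasiewicz ¬ gives 1 − 0.33 = 0.67
¬B: Łukasiewicz ¬ gives 1 − 0.33 = 0.67
(¬B ∨ ¬B) = max(0.67, 0.67) = 0.67
¬(¬B ∨ ¬B): Łukasiewicz ¬ gives 1 − 0.67 = 0.33
¬A: Łukasiewicz ¬ gives 1 − 0.07 = 0.93
(¬A ⊃ A): min(1, 1 − 0.93 + 0.07) = 0.14
¬(¬A ⊃ A): Łukasiewicz ¬ gives 1 − 0.14 = 0.86
(¬(¬B ∨ ¬B) ∧ ¬(¬A ⊃ A)) = min(0.33, 0.86) = 0.33
¬B: Łukasiewicz ¬ gives 1 − 0.33 = 0.67
((¬(¬B ∨ ¬B) ∧ ¬(¬A ⊃ A)) ⊃ ¬B): min(1, 1 − 0.33 + 0.67) = 1
(((¬(¬B ∨ ¬B) ∧ ¬(¬A ⊃ A)) ⊃ ¬B) ⊃ A): min(1, 1 − 1 + 0.07) = 0.07
(¬(B ∧ ¬B) ⊃ (((¬(¬B ∨ ¬B) ∧ ¬(¬A ⊃ A)) ⊃ ¬B) ⊃ A)): min(1, 1 − 0.67 + 0.07) = 0.4
((¬(B ∧ ¬B) ⊃ (((¬(¬B ∨ ¬B) ∧ ¬(¬A ⊃ A)) ⊃ ¬B) ⊃ A)) ⊃ A): min(1, 1 − 0.4 + 0.07) = 0.67
¬A: Łukasiewicz ¬ gives 1 − 0.07 = 0.93
(¬A ⊃ A): min(1, 1 − 0.93 + 0.07) = 0.14
((¬A ⊃ A) ⊃ A): min(1, 1 − 0.14 + 0.07) = 0.93
(((¬A ⊃ A) ⊃ A) ∧ A) = min(0.93, 0.07) = 0.07
(((¬(B ∧ ¬B) ⊃ (((¬(¬B ∨ ¬B) ∧ ¬(¬A ⊃ A)) ⊃ ¬B) ⊃ A)) ⊃ A) ∨ (((¬A ⊃ A) ⊃ A) ∧ A)) = max(0.67, 0.07) = 0.67

0.67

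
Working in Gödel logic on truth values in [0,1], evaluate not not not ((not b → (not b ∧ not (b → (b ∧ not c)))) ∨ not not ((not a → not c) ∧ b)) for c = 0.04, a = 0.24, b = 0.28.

0.00

not b: Gödel ¬ of 0.28 = 0 (operand ≠ 0)
not b: Gödel ¬ of 0.28 = 0 (operand ≠ 0)
not c: Gödel ¬ of 0.04 = 0 (operand ≠ 0)
(b ∧ not c) = min(0.28, 0) = 0
(b → (b ∧ not c)): 0.28 > 0, so result = 0
not (b → (b ∧ not c)): Gödel ¬ of 0 = 1 (operand is 0)
(not b ∧ not (b → (b ∧ not c))) = min(0, 1) = 0
(not b → (not b ∧ not (b → (b ∧ not c)))): 0 ≤ 0, so result = 1
not a: Gödel ¬ of 0.24 = 0 (operand ≠ 0)
not c: Gödel ¬ of 0.04 = 0 (operand ≠ 0)
(not a → not c): 0 ≤ 0, so result = 1
((not a → not c) ∧ b) = min(1, 0.28) = 0.28
not ((not a → not c) ∧ b): Gödel ¬ of 0.28 = 0 (operand ≠ 0)
not not ((not a → not c) ∧ b): Gödel ¬ of 0 = 1 (operand is 0)
((not b → (not b ∧ not (b → (b ∧ not c)))) ∨ not not ((not a → not c) ∧ b)) = max(1, 1) = 1
not ((not b → (not b ∧ not (b → (b ∧ not c)))) ∨ not not ((not a → not c) ∧ b)): Gödel ¬ of 1 = 0 (operand ≠ 0)
not not ((not b → (not b ∧ not (b → (b ∧ not c)))) ∨ not not ((not a → not c) ∧ b)): Gödel ¬ of 0 = 1 (operand is 0)
not not not ((not b → (not b ∧ not (b → (b ∧ not c)))) ∨ not not ((not a → not c) ∧ b)): Gödel ¬ of 1 = 0 (operand ≠ 0)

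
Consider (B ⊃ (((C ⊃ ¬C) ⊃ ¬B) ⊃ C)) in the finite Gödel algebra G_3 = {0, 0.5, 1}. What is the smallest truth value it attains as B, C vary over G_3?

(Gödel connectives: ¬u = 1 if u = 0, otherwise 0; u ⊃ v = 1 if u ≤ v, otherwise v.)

The minimum is attained at B = 1, C = 0.5:
  ¬C: Gödel ¬ of 0.5 = 0 (operand ≠ 0)
  (C ⊃ ¬C): 0.5 > 0, so result = 0
  ¬B: Gödel ¬ of 1 = 0 (operand ≠ 0)
  ((C ⊃ ¬C) ⊃ ¬B): 0 ≤ 0, so result = 1
  (((C ⊃ ¬C) ⊃ ¬B) ⊃ C): 1 > 0.5, so result = 0.5
  (B ⊃ (((C ⊃ ¬C) ⊃ ¬B) ⊃ C)): 1 > 0.5, so result = 0.5
Checking all 9 assignments confirms none give a value below 0.50.

0.50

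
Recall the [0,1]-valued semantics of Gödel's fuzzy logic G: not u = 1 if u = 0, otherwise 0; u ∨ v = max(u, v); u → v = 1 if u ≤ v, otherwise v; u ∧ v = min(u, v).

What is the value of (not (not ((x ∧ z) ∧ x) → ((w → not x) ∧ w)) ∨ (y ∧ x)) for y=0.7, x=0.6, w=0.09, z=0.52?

0.60

(x ∧ z) = min(0.6, 0.52) = 0.52
((x ∧ z) ∧ x) = min(0.52, 0.6) = 0.52
not ((x ∧ z) ∧ x): Gödel ¬ of 0.52 = 0 (operand ≠ 0)
not x: Gödel ¬ of 0.6 = 0 (operand ≠ 0)
(w → not x): 0.09 > 0, so result = 0
((w → not x) ∧ w) = min(0, 0.09) = 0
(not ((x ∧ z) ∧ x) → ((w → not x) ∧ w)): 0 ≤ 0, so result = 1
not (not ((x ∧ z) ∧ x) → ((w → not x) ∧ w)): Gödel ¬ of 1 = 0 (operand ≠ 0)
(y ∧ x) = min(0.7, 0.6) = 0.6
(not (not ((x ∧ z) ∧ x) → ((w → not x) ∧ w)) ∨ (y ∧ x)) = max(0, 0.6) = 0.6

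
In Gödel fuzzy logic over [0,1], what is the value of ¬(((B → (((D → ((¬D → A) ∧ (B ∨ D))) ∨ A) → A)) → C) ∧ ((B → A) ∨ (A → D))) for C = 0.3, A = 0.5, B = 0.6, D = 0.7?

0.00

¬D: Gödel ¬ of 0.7 = 0 (operand ≠ 0)
(¬D → A): 0 ≤ 0.5, so result = 1
(B ∨ D) = max(0.6, 0.7) = 0.7
((¬D → A) ∧ (B ∨ D)) = min(1, 0.7) = 0.7
(D → ((¬D → A) ∧ (B ∨ D))): 0.7 ≤ 0.7, so result = 1
((D → ((¬D → A) ∧ (B ∨ D))) ∨ A) = max(1, 0.5) = 1
(((D → ((¬D → A) ∧ (B ∨ D))) ∨ A) → A): 1 > 0.5, so result = 0.5
(B → (((D → ((¬D → A) ∧ (B ∨ D))) ∨ A) → A)): 0.6 > 0.5, so result = 0.5
((B → (((D → ((¬D → A) ∧ (B ∨ D))) ∨ A) → A)) → C): 0.5 > 0.3, so result = 0.3
(B → A): 0.6 > 0.5, so result = 0.5
(A → D): 0.5 ≤ 0.7, so result = 1
((B → A) ∨ (A → D)) = max(0.5, 1) = 1
(((B → (((D → ((¬D → A) ∧ (B ∨ D))) ∨ A) → A)) → C) ∧ ((B → A) ∨ (A → D))) = min(0.3, 1) = 0.3
¬(((B → (((D → ((¬D → A) ∧ (B ∨ D))) ∨ A) → A)) → C) ∧ ((B → A) ∨ (A → D))): Gödel ¬ of 0.3 = 0 (operand ≠ 0)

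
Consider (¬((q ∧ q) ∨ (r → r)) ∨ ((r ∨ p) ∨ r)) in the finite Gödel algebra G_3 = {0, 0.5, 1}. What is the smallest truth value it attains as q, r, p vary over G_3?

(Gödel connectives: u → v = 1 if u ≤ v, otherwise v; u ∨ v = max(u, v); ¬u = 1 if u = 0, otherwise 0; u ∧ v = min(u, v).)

0.00

The minimum is attained at q = 0, r = 0, p = 0:
  (q ∧ q) = min(0, 0) = 0
  (r → r): 0 ≤ 0, so result = 1
  ((q ∧ q) ∨ (r → r)) = max(0, 1) = 1
  ¬((q ∧ q) ∨ (r → r)): Gödel ¬ of 1 = 0 (operand ≠ 0)
  (r ∨ p) = max(0, 0) = 0
  ((r ∨ p) ∨ r) = max(0, 0) = 0
  (¬((q ∧ q) ∨ (r → r)) ∨ ((r ∨ p) ∨ r)) = max(0, 0) = 0
Checking all 27 assignments confirms none give a value below 0.00.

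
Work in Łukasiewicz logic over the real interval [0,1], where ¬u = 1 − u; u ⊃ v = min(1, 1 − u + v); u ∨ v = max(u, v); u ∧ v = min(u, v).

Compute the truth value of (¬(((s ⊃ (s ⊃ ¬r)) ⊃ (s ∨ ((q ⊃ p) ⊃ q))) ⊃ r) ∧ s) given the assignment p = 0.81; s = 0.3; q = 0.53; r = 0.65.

¬r: Łukasiewicz ¬ gives 1 − 0.65 = 0.35
(s ⊃ ¬r): min(1, 1 − 0.3 + 0.35) = 1
(s ⊃ (s ⊃ ¬r)): min(1, 1 − 0.3 + 1) = 1
(q ⊃ p): min(1, 1 − 0.53 + 0.81) = 1
((q ⊃ p) ⊃ q): min(1, 1 − 1 + 0.53) = 0.53
(s ∨ ((q ⊃ p) ⊃ q)) = max(0.3, 0.53) = 0.53
((s ⊃ (s ⊃ ¬r)) ⊃ (s ∨ ((q ⊃ p) ⊃ q))): min(1, 1 − 1 + 0.53) = 0.53
(((s ⊃ (s ⊃ ¬r)) ⊃ (s ∨ ((q ⊃ p) ⊃ q))) ⊃ r): min(1, 1 − 0.53 + 0.65) = 1
¬(((s ⊃ (s ⊃ ¬r)) ⊃ (s ∨ ((q ⊃ p) ⊃ q))) ⊃ r): Łukasiewicz ¬ gives 1 − 1 = 0
(¬(((s ⊃ (s ⊃ ¬r)) ⊃ (s ∨ ((q ⊃ p) ⊃ q))) ⊃ r) ∧ s) = min(0, 0.3) = 0

0.00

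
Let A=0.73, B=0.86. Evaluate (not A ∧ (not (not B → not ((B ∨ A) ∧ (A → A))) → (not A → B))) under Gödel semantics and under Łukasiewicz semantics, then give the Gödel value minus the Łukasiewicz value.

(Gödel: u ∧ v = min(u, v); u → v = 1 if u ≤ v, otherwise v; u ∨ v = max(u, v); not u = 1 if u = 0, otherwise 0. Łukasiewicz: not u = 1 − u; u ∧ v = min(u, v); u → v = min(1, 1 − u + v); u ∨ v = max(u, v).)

-0.27

Gödel evaluation:
  not A: Gödel ¬ of 0.73 = 0 (operand ≠ 0)
  not B: Gödel ¬ of 0.86 = 0 (operand ≠ 0)
  (B ∨ A) = max(0.86, 0.73) = 0.86
  (A → A): 0.73 ≤ 0.73, so result = 1
  ((B ∨ A) ∧ (A → A)) = min(0.86, 1) = 0.86
  not ((B ∨ A) ∧ (A → A)): Gödel ¬ of 0.86 = 0 (operand ≠ 0)
  (not B → not ((B ∨ A) ∧ (A → A))): 0 ≤ 0, so result = 1
  not (not B → not ((B ∨ A) ∧ (A → A))): Gödel ¬ of 1 = 0 (operand ≠ 0)
  not A: Gödel ¬ of 0.73 = 0 (operand ≠ 0)
  (not A → B): 0 ≤ 0.86, so result = 1
  (not (not B → not ((B ∨ A) ∧ (A → A))) → (not A → B)): 0 ≤ 1, so result = 1
  (not A ∧ (not (not B → not ((B ∨ A) ∧ (A → A))) → (not A → B))) = min(0, 1) = 0
  Gödel value = 0
Łukasiewicz evaluation:
  not A: Łukasiewicz ¬ gives 1 − 0.73 = 0.27
  not B: Łukasiewicz ¬ gives 1 − 0.86 = 0.14
  (B ∨ A) = max(0.86, 0.73) = 0.86
  (A → A): min(1, 1 − 0.73 + 0.73) = 1
  ((B ∨ A) ∧ (A → A)) = min(0.86, 1) = 0.86
  not ((B ∨ A) ∧ (A → A)): Łukasiewicz ¬ gives 1 − 0.86 = 0.14
  (not B → not ((B ∨ A) ∧ (A → A))): min(1, 1 − 0.14 + 0.14) = 1
  not (not B → not ((B ∨ A) ∧ (A → A))): Łukasiewicz ¬ gives 1 − 1 = 0
  not A: Łukasiewicz ¬ gives 1 − 0.73 = 0.27
  (not A → B): min(1, 1 − 0.27 + 0.86) = 1
  (not (not B → not ((B ∨ A) ∧ (A → A))) → (not A → B)): min(1, 1 − 0 + 1) = 1
  (not A ∧ (not (not B → not ((B ∨ A) ∧ (A → A))) → (not A → B))) = min(0.27, 1) = 0.27
  Łukasiewicz value = 0.27
Difference: 0 − 0.27 = -0.27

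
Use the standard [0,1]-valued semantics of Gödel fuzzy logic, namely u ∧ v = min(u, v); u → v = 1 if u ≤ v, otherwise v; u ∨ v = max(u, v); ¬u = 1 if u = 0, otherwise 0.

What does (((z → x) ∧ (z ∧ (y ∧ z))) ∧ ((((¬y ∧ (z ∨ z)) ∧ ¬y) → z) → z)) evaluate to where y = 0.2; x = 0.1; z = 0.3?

(z → x): 0.3 > 0.1, so result = 0.1
(y ∧ z) = min(0.2, 0.3) = 0.2
(z ∧ (y ∧ z)) = min(0.3, 0.2) = 0.2
((z → x) ∧ (z ∧ (y ∧ z))) = min(0.1, 0.2) = 0.1
¬y: Gödel ¬ of 0.2 = 0 (operand ≠ 0)
(z ∨ z) = max(0.3, 0.3) = 0.3
(¬y ∧ (z ∨ z)) = min(0, 0.3) = 0
¬y: Gödel ¬ of 0.2 = 0 (operand ≠ 0)
((¬y ∧ (z ∨ z)) ∧ ¬y) = min(0, 0) = 0
(((¬y ∧ (z ∨ z)) ∧ ¬y) → z): 0 ≤ 0.3, so result = 1
((((¬y ∧ (z ∨ z)) ∧ ¬y) → z) → z): 1 > 0.3, so result = 0.3
(((z → x) ∧ (z ∧ (y ∧ z))) ∧ ((((¬y ∧ (z ∨ z)) ∧ ¬y) → z) → z)) = min(0.1, 0.3) = 0.1

0.10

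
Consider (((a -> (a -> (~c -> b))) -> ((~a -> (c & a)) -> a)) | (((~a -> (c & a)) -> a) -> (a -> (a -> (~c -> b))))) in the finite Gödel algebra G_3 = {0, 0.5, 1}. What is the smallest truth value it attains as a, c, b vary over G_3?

Every assignment gives 1. For instance at a = 0, c = 0, b = 0:
  ~c: Gödel ¬ of 0 = 1 (operand is 0)
  (~c -> b): 1 > 0, so result = 0
  (a -> (~c -> b)): 0 ≤ 0, so result = 1
  (a -> (a -> (~c -> b))): 0 ≤ 1, so result = 1
  ~a: Gödel ¬ of 0 = 1 (operand is 0)
  (c & a) = min(0, 0) = 0
  (~a -> (c & a)): 1 > 0, so result = 0
  ((~a -> (c & a)) -> a): 0 ≤ 0, so result = 1
  ((a -> (a -> (~c -> b))) -> ((~a -> (c & a)) -> a)): 1 ≤ 1, so result = 1
  ~a: Gödel ¬ of 0 = 1 (operand is 0)
  (c & a) = min(0, 0) = 0
  (~a -> (c & a)): 1 > 0, so result = 0
  ((~a -> (c & a)) -> a): 0 ≤ 0, so result = 1
  ~c: Gödel ¬ of 0 = 1 (operand is 0)
  (~c -> b): 1 > 0, so result = 0
  (a -> (~c -> b)): 0 ≤ 0, so result = 1
  (a -> (a -> (~c -> b))): 0 ≤ 1, so result = 1
  (((~a -> (c & a)) -> a) -> (a -> (a -> (~c -> b)))): 1 ≤ 1, so result = 1
  (((a -> (a -> (~c -> b))) -> ((~a -> (c & a)) -> a)) | (((~a -> (c & a)) -> a) -> (a -> (a -> (~c -> b))))) = max(1, 1) = 1
All 27 assignments give value 1 — the formula is a G_3-tautology.

1.00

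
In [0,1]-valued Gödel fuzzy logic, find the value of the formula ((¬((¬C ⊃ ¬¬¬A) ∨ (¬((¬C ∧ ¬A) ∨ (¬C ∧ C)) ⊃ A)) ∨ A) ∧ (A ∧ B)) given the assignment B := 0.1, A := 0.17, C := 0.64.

¬C: Gödel ¬ of 0.64 = 0 (operand ≠ 0)
¬A: Gödel ¬ of 0.17 = 0 (operand ≠ 0)
¬¬A: Gödel ¬ of 0 = 1 (operand is 0)
¬¬¬A: Gödel ¬ of 1 = 0 (operand ≠ 0)
(¬C ⊃ ¬¬¬A): 0 ≤ 0, so result = 1
¬C: Gödel ¬ of 0.64 = 0 (operand ≠ 0)
¬A: Gödel ¬ of 0.17 = 0 (operand ≠ 0)
(¬C ∧ ¬A) = min(0, 0) = 0
¬C: Gödel ¬ of 0.64 = 0 (operand ≠ 0)
(¬C ∧ C) = min(0, 0.64) = 0
((¬C ∧ ¬A) ∨ (¬C ∧ C)) = max(0, 0) = 0
¬((¬C ∧ ¬A) ∨ (¬C ∧ C)): Gödel ¬ of 0 = 1 (operand is 0)
(¬((¬C ∧ ¬A) ∨ (¬C ∧ C)) ⊃ A): 1 > 0.17, so result = 0.17
((¬C ⊃ ¬¬¬A) ∨ (¬((¬C ∧ ¬A) ∨ (¬C ∧ C)) ⊃ A)) = max(1, 0.17) = 1
¬((¬C ⊃ ¬¬¬A) ∨ (¬((¬C ∧ ¬A) ∨ (¬C ∧ C)) ⊃ A)): Gödel ¬ of 1 = 0 (operand ≠ 0)
(¬((¬C ⊃ ¬¬¬A) ∨ (¬((¬C ∧ ¬A) ∨ (¬C ∧ C)) ⊃ A)) ∨ A) = max(0, 0.17) = 0.17
(A ∧ B) = min(0.17, 0.1) = 0.1
((¬((¬C ⊃ ¬¬¬A) ∨ (¬((¬C ∧ ¬A) ∨ (¬C ∧ C)) ⊃ A)) ∨ A) ∧ (A ∧ B)) = min(0.17, 0.1) = 0.1

0.10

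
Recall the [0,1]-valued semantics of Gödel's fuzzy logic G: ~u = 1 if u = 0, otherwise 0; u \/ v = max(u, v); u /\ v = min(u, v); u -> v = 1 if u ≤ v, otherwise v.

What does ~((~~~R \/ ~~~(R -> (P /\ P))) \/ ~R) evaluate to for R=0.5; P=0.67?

1.00

~R: Gödel ¬ of 0.5 = 0 (operand ≠ 0)
~~R: Gödel ¬ of 0 = 1 (operand is 0)
~~~R: Gödel ¬ of 1 = 0 (operand ≠ 0)
(P /\ P) = min(0.67, 0.67) = 0.67
(R -> (P /\ P)): 0.5 ≤ 0.67, so result = 1
~(R -> (P /\ P)): Gödel ¬ of 1 = 0 (operand ≠ 0)
~~(R -> (P /\ P)): Gödel ¬ of 0 = 1 (operand is 0)
~~~(R -> (P /\ P)): Gödel ¬ of 1 = 0 (operand ≠ 0)
(~~~R \/ ~~~(R -> (P /\ P))) = max(0, 0) = 0
~R: Gödel ¬ of 0.5 = 0 (operand ≠ 0)
((~~~R \/ ~~~(R -> (P /\ P))) \/ ~R) = max(0, 0) = 0
~((~~~R \/ ~~~(R -> (P /\ P))) \/ ~R): Gödel ¬ of 0 = 1 (operand is 0)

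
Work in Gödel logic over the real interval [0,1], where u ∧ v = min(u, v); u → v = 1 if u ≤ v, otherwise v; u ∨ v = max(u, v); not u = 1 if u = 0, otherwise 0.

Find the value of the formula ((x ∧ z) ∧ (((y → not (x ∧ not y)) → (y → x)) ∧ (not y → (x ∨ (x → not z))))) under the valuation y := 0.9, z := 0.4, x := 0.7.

(x ∧ z) = min(0.7, 0.4) = 0.4
not y: Gödel ¬ of 0.9 = 0 (operand ≠ 0)
(x ∧ not y) = min(0.7, 0) = 0
not (x ∧ not y): Gödel ¬ of 0 = 1 (operand is 0)
(y → not (x ∧ not y)): 0.9 ≤ 1, so result = 1
(y → x): 0.9 > 0.7, so result = 0.7
((y → not (x ∧ not y)) → (y → x)): 1 > 0.7, so result = 0.7
not y: Gödel ¬ of 0.9 = 0 (operand ≠ 0)
not z: Gödel ¬ of 0.4 = 0 (operand ≠ 0)
(x → not z): 0.7 > 0, so result = 0
(x ∨ (x → not z)) = max(0.7, 0) = 0.7
(not y → (x ∨ (x → not z))): 0 ≤ 0.7, so result = 1
(((y → not (x ∧ not y)) → (y → x)) ∧ (not y → (x ∨ (x → not z)))) = min(0.7, 1) = 0.7
((x ∧ z) ∧ (((y → not (x ∧ not y)) → (y → x)) ∧ (not y → (x ∨ (x → not z))))) = min(0.4, 0.7) = 0.4

0.40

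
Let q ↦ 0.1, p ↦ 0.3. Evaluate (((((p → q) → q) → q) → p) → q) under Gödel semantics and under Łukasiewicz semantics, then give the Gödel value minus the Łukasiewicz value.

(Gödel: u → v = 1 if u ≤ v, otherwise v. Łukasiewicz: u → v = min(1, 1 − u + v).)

-0.50

Gödel evaluation:
  (p → q): 0.3 > 0.1, so result = 0.1
  ((p → q) → q): 0.1 ≤ 0.1, so result = 1
  (((p → q) → q) → q): 1 > 0.1, so result = 0.1
  ((((p → q) → q) → q) → p): 0.1 ≤ 0.3, so result = 1
  (((((p → q) → q) → q) → p) → q): 1 > 0.1, so result = 0.1
  Gödel value = 0.1
Łukasiewicz evaluation:
  (p → q): min(1, 1 − 0.3 + 0.1) = 0.8
  ((p → q) → q): min(1, 1 − 0.8 + 0.1) = 0.3
  (((p → q) → q) → q): min(1, 1 − 0.3 + 0.1) = 0.8
  ((((p → q) → q) → q) → p): min(1, 1 − 0.8 + 0.3) = 0.5
  (((((p → q) → q) → q) → p) → q): min(1, 1 − 0.5 + 0.1) = 0.6
  Łukasiewicz value = 0.6
Difference: 0.1 − 0.6 = -0.50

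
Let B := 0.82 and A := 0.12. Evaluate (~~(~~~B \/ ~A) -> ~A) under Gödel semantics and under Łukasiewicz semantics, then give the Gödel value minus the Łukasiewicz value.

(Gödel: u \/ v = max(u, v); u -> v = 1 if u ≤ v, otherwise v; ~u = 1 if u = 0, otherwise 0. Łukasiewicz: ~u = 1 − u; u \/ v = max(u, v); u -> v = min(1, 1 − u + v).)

0.00

Gödel evaluation:
  ~B: Gödel ¬ of 0.82 = 0 (operand ≠ 0)
  ~~B: Gödel ¬ of 0 = 1 (operand is 0)
  ~~~B: Gödel ¬ of 1 = 0 (operand ≠ 0)
  ~A: Gödel ¬ of 0.12 = 0 (operand ≠ 0)
  (~~~B \/ ~A) = max(0, 0) = 0
  ~(~~~B \/ ~A): Gödel ¬ of 0 = 1 (operand is 0)
  ~~(~~~B \/ ~A): Gödel ¬ of 1 = 0 (operand ≠ 0)
  ~A: Gödel ¬ of 0.12 = 0 (operand ≠ 0)
  (~~(~~~B \/ ~A) -> ~A): 0 ≤ 0, so result = 1
  Gödel value = 1
Łukasiewicz evaluation:
  ~B: Łukasiewicz ¬ gives 1 − 0.82 = 0.18
  ~~B: Łukasiewicz ¬ gives 1 − 0.18 = 0.82
  ~~~B: Łukasiewicz ¬ gives 1 − 0.82 = 0.18
  ~A: Łukasiewicz ¬ gives 1 − 0.12 = 0.88
  (~~~B \/ ~A) = max(0.18, 0.88) = 0.88
  ~(~~~B \/ ~A): Łukasiewicz ¬ gives 1 − 0.88 = 0.12
  ~~(~~~B \/ ~A): Łukasiewicz ¬ gives 1 − 0.12 = 0.88
  ~A: Łukasiewicz ¬ gives 1 − 0.12 = 0.88
  (~~(~~~B \/ ~A) -> ~A): min(1, 1 − 0.88 + 0.88) = 1
  Łukasiewicz value = 1
Difference: 1 − 1 = 0.00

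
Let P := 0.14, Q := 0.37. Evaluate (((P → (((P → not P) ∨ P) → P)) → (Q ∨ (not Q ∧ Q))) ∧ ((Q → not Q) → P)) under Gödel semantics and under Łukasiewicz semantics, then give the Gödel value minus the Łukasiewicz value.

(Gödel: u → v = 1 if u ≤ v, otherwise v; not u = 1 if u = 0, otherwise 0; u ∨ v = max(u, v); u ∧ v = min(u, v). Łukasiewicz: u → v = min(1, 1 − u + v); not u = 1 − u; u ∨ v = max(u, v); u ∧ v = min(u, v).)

0.23

Gödel evaluation:
  not P: Gödel ¬ of 0.14 = 0 (operand ≠ 0)
  (P → not P): 0.14 > 0, so result = 0
  ((P → not P) ∨ P) = max(0, 0.14) = 0.14
  (((P → not P) ∨ P) → P): 0.14 ≤ 0.14, so result = 1
  (P → (((P → not P) ∨ P) → P)): 0.14 ≤ 1, so result = 1
  not Q: Gödel ¬ of 0.37 = 0 (operand ≠ 0)
  (not Q ∧ Q) = min(0, 0.37) = 0
  (Q ∨ (not Q ∧ Q)) = max(0.37, 0) = 0.37
  ((P → (((P → not P) ∨ P) → P)) → (Q ∨ (not Q ∧ Q))): 1 > 0.37, so result = 0.37
  not Q: Gödel ¬ of 0.37 = 0 (operand ≠ 0)
  (Q → not Q): 0.37 > 0, so result = 0
  ((Q → not Q) → P): 0 ≤ 0.14, so result = 1
  (((P → (((P → not P) ∨ P) → P)) → (Q ∨ (not Q ∧ Q))) ∧ ((Q → not Q) → P)) = min(0.37, 1) = 0.37
  Gödel value = 0.37
Łukasiewicz evaluation:
  not P: Łukasiewicz ¬ gives 1 − 0.14 = 0.86
  (P → not P): min(1, 1 − 0.14 + 0.86) = 1
  ((P → not P) ∨ P) = max(1, 0.14) = 1
  (((P → not P) ∨ P) → P): min(1, 1 − 1 + 0.14) = 0.14
  (P → (((P → not P) ∨ P) → P)): min(1, 1 − 0.14 + 0.14) = 1
  not Q: Łukasiewicz ¬ gives 1 − 0.37 = 0.63
  (not Q ∧ Q) = min(0.63, 0.37) = 0.37
  (Q ∨ (not Q ∧ Q)) = max(0.37, 0.37) = 0.37
  ((P → (((P → not P) ∨ P) → P)) → (Q ∨ (not Q ∧ Q))): min(1, 1 − 1 + 0.37) = 0.37
  not Q: Łukasiewicz ¬ gives 1 − 0.37 = 0.63
  (Q → not Q): min(1, 1 − 0.37 + 0.63) = 1
  ((Q → not Q) → P): min(1, 1 − 1 + 0.14) = 0.14
  (((P → (((P → not P) ∨ P) → P)) → (Q ∨ (not Q ∧ Q))) ∧ ((Q → not Q) → P)) = min(0.37, 0.14) = 0.14
  Łukasiewicz value = 0.14
Difference: 0.37 − 0.14 = 0.23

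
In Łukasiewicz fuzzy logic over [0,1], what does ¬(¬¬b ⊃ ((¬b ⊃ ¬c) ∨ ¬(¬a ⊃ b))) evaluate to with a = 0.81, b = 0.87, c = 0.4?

0.00

¬b: Łukasiewicz ¬ gives 1 − 0.87 = 0.13
¬¬b: Łukasiewicz ¬ gives 1 − 0.13 = 0.87
¬b: Łukasiewicz ¬ gives 1 − 0.87 = 0.13
¬c: Łukasiewicz ¬ gives 1 − 0.4 = 0.6
(¬b ⊃ ¬c): min(1, 1 − 0.13 + 0.6) = 1
¬a: Łukasiewicz ¬ gives 1 − 0.81 = 0.19
(¬a ⊃ b): min(1, 1 − 0.19 + 0.87) = 1
¬(¬a ⊃ b): Łukasiewicz ¬ gives 1 − 1 = 0
((¬b ⊃ ¬c) ∨ ¬(¬a ⊃ b)) = max(1, 0) = 1
(¬¬b ⊃ ((¬b ⊃ ¬c) ∨ ¬(¬a ⊃ b))): min(1, 1 − 0.87 + 1) = 1
¬(¬¬b ⊃ ((¬b ⊃ ¬c) ∨ ¬(¬a ⊃ b))): Łukasiewicz ¬ gives 1 − 1 = 0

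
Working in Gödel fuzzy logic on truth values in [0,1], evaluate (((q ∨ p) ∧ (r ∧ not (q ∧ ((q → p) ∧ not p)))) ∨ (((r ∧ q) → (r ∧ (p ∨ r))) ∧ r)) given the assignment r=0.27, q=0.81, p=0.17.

(q ∨ p) = max(0.81, 0.17) = 0.81
(q → p): 0.81 > 0.17, so result = 0.17
not p: Gödel ¬ of 0.17 = 0 (operand ≠ 0)
((q → p) ∧ not p) = min(0.17, 0) = 0
(q ∧ ((q → p) ∧ not p)) = min(0.81, 0) = 0
not (q ∧ ((q → p) ∧ not p)): Gödel ¬ of 0 = 1 (operand is 0)
(r ∧ not (q ∧ ((q → p) ∧ not p))) = min(0.27, 1) = 0.27
((q ∨ p) ∧ (r ∧ not (q ∧ ((q → p) ∧ not p)))) = min(0.81, 0.27) = 0.27
(r ∧ q) = min(0.27, 0.81) = 0.27
(p ∨ r) = max(0.17, 0.27) = 0.27
(r ∧ (p ∨ r)) = min(0.27, 0.27) = 0.27
((r ∧ q) → (r ∧ (p ∨ r))): 0.27 ≤ 0.27, so result = 1
(((r ∧ q) → (r ∧ (p ∨ r))) ∧ r) = min(1, 0.27) = 0.27
(((q ∨ p) ∧ (r ∧ not (q ∧ ((q → p) ∧ not p)))) ∨ (((r ∧ q) → (r ∧ (p ∨ r))) ∧ r)) = max(0.27, 0.27) = 0.27

0.27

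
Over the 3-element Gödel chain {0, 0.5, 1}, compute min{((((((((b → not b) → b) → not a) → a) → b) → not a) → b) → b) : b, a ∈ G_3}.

The minimum is attained at b = 0.5, a = 0.5:
  not b: Gödel ¬ of 0.5 = 0 (operand ≠ 0)
  (b → not b): 0.5 > 0, so result = 0
  ((b → not b) → b): 0 ≤ 0.5, so result = 1
  not a: Gödel ¬ of 0.5 = 0 (operand ≠ 0)
  (((b → not b) → b) → not a): 1 > 0, so result = 0
  ((((b → not b) → b) → not a) → a): 0 ≤ 0.5, so result = 1
  (((((b → not b) → b) → not a) → a) → b): 1 > 0.5, so result = 0.5
  not a: Gödel ¬ of 0.5 = 0 (operand ≠ 0)
  ((((((b → not b) → b) → not a) → a) → b) → not a): 0.5 > 0, so result = 0
  (((((((b → not b) → b) → not a) → a) → b) → not a) → b): 0 ≤ 0.5, so result = 1
  ((((((((b → not b) → b) → not a) → a) → b) → not a) → b) → b): 1 > 0.5, so result = 0.5
Checking all 9 assignments confirms none give a value below 0.50.

0.50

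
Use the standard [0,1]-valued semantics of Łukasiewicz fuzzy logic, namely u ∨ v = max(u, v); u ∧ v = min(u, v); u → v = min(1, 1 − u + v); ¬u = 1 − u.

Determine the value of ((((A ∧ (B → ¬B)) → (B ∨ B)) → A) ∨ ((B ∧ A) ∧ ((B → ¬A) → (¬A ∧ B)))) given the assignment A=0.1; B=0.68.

0.10

¬B: Łukasiewicz ¬ gives 1 − 0.68 = 0.32
(B → ¬B): min(1, 1 − 0.68 + 0.32) = 0.64
(A ∧ (B → ¬B)) = min(0.1, 0.64) = 0.1
(B ∨ B) = max(0.68, 0.68) = 0.68
((A ∧ (B → ¬B)) → (B ∨ B)): min(1, 1 − 0.1 + 0.68) = 1
(((A ∧ (B → ¬B)) → (B ∨ B)) → A): min(1, 1 − 1 + 0.1) = 0.1
(B ∧ A) = min(0.68, 0.1) = 0.1
¬A: Łukasiewicz ¬ gives 1 − 0.1 = 0.9
(B → ¬A): min(1, 1 − 0.68 + 0.9) = 1
¬A: Łukasiewicz ¬ gives 1 − 0.1 = 0.9
(¬A ∧ B) = min(0.9, 0.68) = 0.68
((B → ¬A) → (¬A ∧ B)): min(1, 1 − 1 + 0.68) = 0.68
((B ∧ A) ∧ ((B → ¬A) → (¬A ∧ B))) = min(0.1, 0.68) = 0.1
((((A ∧ (B → ¬B)) → (B ∨ B)) → A) ∨ ((B ∧ A) ∧ ((B → ¬A) → (¬A ∧ B)))) = max(0.1, 0.1) = 0.1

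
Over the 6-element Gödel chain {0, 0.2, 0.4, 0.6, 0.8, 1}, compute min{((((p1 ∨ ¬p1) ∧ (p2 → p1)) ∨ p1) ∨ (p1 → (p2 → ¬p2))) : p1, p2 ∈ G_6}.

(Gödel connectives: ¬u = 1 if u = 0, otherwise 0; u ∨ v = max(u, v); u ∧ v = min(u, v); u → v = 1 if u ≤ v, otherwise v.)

The minimum is attained at p1 = 0.2, p2 = 0.2:
  ¬p1: Gödel ¬ of 0.2 = 0 (operand ≠ 0)
  (p1 ∨ ¬p1) = max(0.2, 0) = 0.2
  (p2 → p1): 0.2 ≤ 0.2, so result = 1
  ((p1 ∨ ¬p1) ∧ (p2 → p1)) = min(0.2, 1) = 0.2
  (((p1 ∨ ¬p1) ∧ (p2 → p1)) ∨ p1) = max(0.2, 0.2) = 0.2
  ¬p2: Gödel ¬ of 0.2 = 0 (operand ≠ 0)
  (p2 → ¬p2): 0.2 > 0, so result = 0
  (p1 → (p2 → ¬p2)): 0.2 > 0, so result = 0
  ((((p1 ∨ ¬p1) ∧ (p2 → p1)) ∨ p1) ∨ (p1 → (p2 → ¬p2))) = max(0.2, 0) = 0.2
Checking all 36 assignments confirms none give a value below 0.20.

0.20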